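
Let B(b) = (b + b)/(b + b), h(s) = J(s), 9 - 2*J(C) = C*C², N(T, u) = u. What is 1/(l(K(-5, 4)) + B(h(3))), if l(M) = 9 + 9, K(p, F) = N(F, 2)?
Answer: 1/19 ≈ 0.052632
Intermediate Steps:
K(p, F) = 2
J(C) = 9/2 - C³/2 (J(C) = 9/2 - C*C²/2 = 9/2 - C³/2)
l(M) = 18
h(s) = 9/2 - s³/2
B(b) = 1 (B(b) = (2*b)/((2*b)) = (2*b)*(1/(2*b)) = 1)
1/(l(K(-5, 4)) + B(h(3))) = 1/(18 + 1) = 1/19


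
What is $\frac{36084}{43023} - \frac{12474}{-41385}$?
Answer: $\frac{225556138}{197834095} \approx 1.1401$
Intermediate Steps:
$\frac{36084}{43023} - \frac{12474}{-41385} = 36084 \cdot \frac{1}{43023} - - \frac{4158}{13795} = \frac{12028}{14341} + \frac{4158}{13795} = \frac{225556138}{197834095}$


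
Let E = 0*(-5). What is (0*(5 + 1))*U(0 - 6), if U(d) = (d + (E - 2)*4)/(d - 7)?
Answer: 0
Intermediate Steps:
E = 0
U(d) = (-8 + d)/(-7 + d) (U(d) = (d + (0 - 2)*4)/(d - 7) = (d - 2*4)/(-7 + d) = (d - 8)/(-7 + d) = (-8 + d)/(-7 + d))
(0*(5 + 1))*U(0 - 6) = (0*(5 + 1))*((-8 + (0 - 6))/(-7 + (0 - 6))) = (0*6)*((-8 - 6)/(-7 - 6)) = 0*(-14/(-13)) = 0*(-1/13*(-14)) = 0*(14/13) = 0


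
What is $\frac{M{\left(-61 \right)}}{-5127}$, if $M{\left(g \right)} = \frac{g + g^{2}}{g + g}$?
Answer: $\frac{10}{1709} \approx 0.0058514$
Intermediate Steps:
$M{\left(g \right)} = \frac{g + g^{2}}{2 g}$
$\frac{M{\left(-61 \right)}}{-5127} = \frac{\frac{1}{2} + \frac{1}{2} \left(-61\right)}{-5127} = \left(\frac{1}{2} - \frac{61}{2}\right) \left(- \frac{1}{5127}\right) = \left(-30\right) \left(- \frac{1}{5127}\right) = \frac{10}{1709}$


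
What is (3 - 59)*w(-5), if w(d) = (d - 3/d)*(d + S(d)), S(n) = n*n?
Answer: 4928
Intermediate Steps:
S(n) = n²
w(d) = (d + d²)*(d - 3/d) (w(d) = (d - 3/d)*(d + d²) = (d + d²)*(d - 3/d))
(3 - 59)*w(-5) = (3 - 59)*(-3 + (-5)² + (-5)³ - 3*(-5)) = -56*(-3 + 25 - 125 + 15) = -56*(-88) = 4928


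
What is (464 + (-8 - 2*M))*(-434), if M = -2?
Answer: -199640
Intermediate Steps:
(464 + (-8 - 2*M))*(-434) = (464 + (-8 - 2*(-2)))*(-434) = (464 + (-8 + 4))*(-434) = (464 - 4)*(-434) = 460*(-434) = -199640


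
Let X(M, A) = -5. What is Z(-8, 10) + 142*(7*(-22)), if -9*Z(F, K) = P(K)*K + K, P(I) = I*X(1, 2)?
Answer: -196322/9 ≈ -21814.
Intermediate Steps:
P(I) = -5*I (P(I) = I*(-5) = -5*I)
Z(F, K) = -K/9 + 5*K**2/9 (Z(F, K) = -((-5*K)*K + K)/9 = -(-5*K**2 + K)/9 = -(K - 5*K**2)/9 = -K/9 + 5*K**2/9)
Z(-8, 10) + 142*(7*(-22)) = (1/9)*10*(-1 + 5*10) + 142*(7*(-22)) = (1/9)*10*(-1 + 50) + 142*(-154) = (1/9)*10*49 - 21868 = 490/9 - 21868 = -196322/9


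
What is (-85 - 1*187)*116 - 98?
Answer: -31650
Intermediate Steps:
(-85 - 1*187)*116 - 98 = (-85 - 187)*116 - 98 = -272*116 - 98 = -31552 - 98 = -31650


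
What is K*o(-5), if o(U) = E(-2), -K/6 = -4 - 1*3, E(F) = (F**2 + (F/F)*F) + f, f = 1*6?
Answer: 336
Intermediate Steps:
f = 6
E(F) = 6 + F + F**2 (E(F) = (F**2 + (F/F)*F) + 6 = (F**2 + 1*F) + 6 = (F**2 + F) + 6 = (F + F**2) + 6 = 6 + F + F**2)
K = 42 (K = -6*(-4 - 1*3) = -6*(-4 - 3) = -6*(-7) = 42)
o(U) = 8 (o(U) = 6 - 2 + (-2)**2 = 6 - 2 + 4 = 8)
K*o(-5) = 42*8 = 336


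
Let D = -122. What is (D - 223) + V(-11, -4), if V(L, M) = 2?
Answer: -343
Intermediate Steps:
(D - 223) + V(-11, -4) = (-122 - 223) + 2 = -345 + 2 = -343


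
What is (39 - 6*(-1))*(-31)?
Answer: -1395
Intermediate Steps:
(39 - 6*(-1))*(-31) = (39 + 6)*(-31) = 45*(-31) = -1395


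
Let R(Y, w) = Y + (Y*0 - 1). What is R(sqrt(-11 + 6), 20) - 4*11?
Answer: -45 + I*sqrt(5) ≈ -45.0 + 2.2361*I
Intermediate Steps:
R(Y, w) = -1 + Y (R(Y, w) = Y + (0 - 1) = Y - 1 = -1 + Y)
R(sqrt(-11 + 6), 20) - 4*11 = (-1 + sqrt(-11 + 6)) - 4*11 = (-1 + sqrt(-5)) - 44 = (-1 + I*sqrt(5)) - 44 = -45 + I*sqrt(5)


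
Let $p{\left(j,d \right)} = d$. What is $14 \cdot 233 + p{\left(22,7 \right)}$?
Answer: $3269$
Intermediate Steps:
$14 \cdot 233 + p{\left(22,7 \right)} = 14 \cdot 233 + 7 = 3262 + 7 = 3269$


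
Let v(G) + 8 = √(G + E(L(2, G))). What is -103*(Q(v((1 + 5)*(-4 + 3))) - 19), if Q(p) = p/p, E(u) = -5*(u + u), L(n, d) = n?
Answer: 1854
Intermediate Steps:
E(u) = -10*u
v(G) = -8 + √(-20 + G) (v(G) = -8 + √(G - 10*2) = -8 + √(G - 20) = -8 + √(-20 + G))
Q(p) = 1
-103*(Q(v((1 + 5)*(-4 + 3))) - 19) = -103*(1 - 19) = -103*(-18) = 1854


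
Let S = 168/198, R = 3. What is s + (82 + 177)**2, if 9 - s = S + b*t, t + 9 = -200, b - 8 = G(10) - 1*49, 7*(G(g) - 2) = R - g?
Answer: 1938062/33 ≈ 58729.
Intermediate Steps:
G(g) = 17/7 - g/7 (G(g) = 2 + (3 - g)/7 = 2 + (3/7 - g/7) = 17/7 - g/7)
S = 28/33 (S = 168*(1/198) = 28/33 ≈ 0.84848)
b = -40 (b = 8 + ((17/7 - 1/7*10) - 1*49) = 8 + ((17/7 - 10/7) - 49) = 8 + (1 - 49) = 8 - 48 = -40)
t = -209 (t = -9 - 200 = -209)
s = -275611/33 (s = 9 - (28/33 - 40*(-209)) = 9 - (28/33 + 8360) = 9 - 1*275908/33 = 9 - 275908/33 = -275611/33 ≈ -8351.8)
s + (82 + 177)**2 = -275611/33 + (82 + 177)**2 = -275611/33 + 259**2 = -275611/33 + 67081 = 1938062/33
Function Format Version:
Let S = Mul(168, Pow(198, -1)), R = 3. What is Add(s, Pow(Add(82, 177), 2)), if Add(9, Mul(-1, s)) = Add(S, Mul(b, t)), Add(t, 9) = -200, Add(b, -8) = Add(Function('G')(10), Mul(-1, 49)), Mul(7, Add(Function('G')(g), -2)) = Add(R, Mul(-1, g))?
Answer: Rational(1938062, 33) ≈ 58729.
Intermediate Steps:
Function('G')(g) = Add(Rational(17, 7), Mul(Rational(-1, 7), g)) (Function('G')(g) = Add(2, Mul(Rational(1, 7), Add(3, Mul(-1, g)))) = Add(2, Add(Rational(3, 7), Mul(Rational(-1, 7), g))) = Add(Rational(17, 7), Mul(Rational(-1, 7), g)))
S = Rational(28, 33) (S = Mul(168, Rational(1, 198)) = Rational(28, 33) ≈ 0.84848)
b = -40 (b = Add(8, Add(Add(Rational(17, 7), Mul(Rational(-1, 7), 10)), Mul(-1, 49))) = Add(8, Add(Add(Rational(17, 7), Rational(-10, 7)), -49)) = Add(8, Add(1, -49)) = Add(8, -48) = -40)
t = -209 (t = Add(-9, -200) = -209)
s = Rational(-275611, 33) (s = Add(9, Mul(-1, Add(Rational(28, 33), Mul(-40, -209)))) = Add(9, Mul(-1, Add(Rational(28, 33), 8360))) = Add(9, Mul(-1, Rational(275908, 33))) = Add(9, Rational(-275908, 33)) = Rational(-275611, 33) ≈ -8351.8)
Add(s, Pow(Add(82, 177), 2)) = Add(Rational(-275611, 33), Pow(Add(82, 177), 2)) = Add(Rational(-275611, 33), Pow(259, 2)) = Add(Rational(-275611, 33), 67081) = Rational(1938062, 33)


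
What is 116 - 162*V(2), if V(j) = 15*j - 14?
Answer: -2476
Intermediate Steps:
V(j) = -14 + 15*j
116 - 162*V(2) = 116 - 162*(-14 + 15*2) = 116 - 162*(-14 + 30) = 116 - 162*16 = 116 - 2592 = -2476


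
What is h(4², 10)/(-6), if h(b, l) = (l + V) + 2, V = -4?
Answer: -4/3 ≈ -1.3333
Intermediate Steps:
h(b, l) = -2 + l (h(b, l) = (l - 4) + 2 = (-4 + l) + 2 = -2 + l)
h(4², 10)/(-6) = (-2 + 10)/(-6) = -⅙*8 = -4/3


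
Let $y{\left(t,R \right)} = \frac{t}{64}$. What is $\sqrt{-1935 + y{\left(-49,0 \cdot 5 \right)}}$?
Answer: $\frac{i \sqrt{123889}}{8} \approx 43.997 i$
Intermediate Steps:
$y{\left(t,R \right)} = \frac{t}{64}$ ($y{\left(t,R \right)} = t \frac{1}{64} = \frac{t}{64}$)
$\sqrt{-1935 + y{\left(-49,0 \cdot 5 \right)}} = \sqrt{-1935 + \frac{1}{64} \left(-49\right)} = \sqrt{-1935 - \frac{49}{64}} = \sqrt{- \frac{123889}{64}} = \frac{i \sqrt{123889}}{8}$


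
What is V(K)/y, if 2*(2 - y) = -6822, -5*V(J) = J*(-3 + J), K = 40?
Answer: -296/3413 ≈ -0.086727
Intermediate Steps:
V(J) = -J*(-3 + J)/5
y = 3413 (y = 2 - ½*(-6822) = 2 + 3411 = 3413)
V(K)/y = ((⅕)*40*(3 - 1*40))/3413 = ((⅕)*40*(3 - 40))*(1/3413) = ((⅕)*40*(-37))*(1/3413) = -296*1/3413 = -296/3413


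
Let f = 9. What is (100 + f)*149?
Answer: 16241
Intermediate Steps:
(100 + f)*149 = (100 + 9)*149 = 109*149 = 16241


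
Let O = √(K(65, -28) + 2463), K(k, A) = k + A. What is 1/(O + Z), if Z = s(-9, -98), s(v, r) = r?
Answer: -1/48 ≈ -0.020833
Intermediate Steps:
K(k, A) = A + k
Z = -98
O = 50 (O = √((-28 + 65) + 2463) = √(37 + 2463) = √2500 = 50)
1/(O + Z) = 1/(50 - 98) = 1/(-48) = -1/48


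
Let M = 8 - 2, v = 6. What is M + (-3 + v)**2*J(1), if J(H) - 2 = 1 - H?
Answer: 24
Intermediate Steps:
J(H) = 3 - H (J(H) = 2 + (1 - H) = 3 - H)
M = 6
M + (-3 + v)**2*J(1) = 6 + (-3 + 6)**2*(3 - 1*1) = 6 + 3**2*(3 - 1) = 6 + 9*2 = 6 + 18 = 24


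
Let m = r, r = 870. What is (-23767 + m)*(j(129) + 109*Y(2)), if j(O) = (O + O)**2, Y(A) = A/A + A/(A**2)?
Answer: -3055719135/2 ≈ -1.5279e+9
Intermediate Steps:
Y(A) = 1 + 1/A (Y(A) = 1 + A/A**2 = 1 + 1/A)
m = 870
j(O) = 4*O**2 (j(O) = (2*O)**2 = 4*O**2)
(-23767 + m)*(j(129) + 109*Y(2)) = (-23767 + 870)*(4*129**2 + 109*((1 + 2)/2)) = -22897*(4*16641 + 109*((1/2)*3)) = -22897*(66564 + 109*(3/2)) = -22897*(66564 + 327/2) = -22897*133455/2 = -3055719135/2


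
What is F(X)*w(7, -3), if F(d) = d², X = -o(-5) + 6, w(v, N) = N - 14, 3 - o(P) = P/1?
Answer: -68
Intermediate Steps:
o(P) = 3 - P (o(P) = 3 - P/1 = 3 - P)
w(v, N) = -14 + N
X = -2 (X = -(3 - 1*(-5)) + 6 = -(3 + 5) + 6 = -1*8 + 6 = -8 + 6 = -2)
F(X)*w(7, -3) = (-2)²*(-14 - 3) = 4*(-17) = -68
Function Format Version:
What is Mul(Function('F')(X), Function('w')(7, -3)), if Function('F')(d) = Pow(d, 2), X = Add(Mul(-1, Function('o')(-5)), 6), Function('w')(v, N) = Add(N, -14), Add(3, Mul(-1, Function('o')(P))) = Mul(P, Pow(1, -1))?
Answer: -68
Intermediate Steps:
Function('o')(P) = Add(3, Mul(-1, P)) (Function('o')(P) = Add(3, Mul(-1, Mul(P, Pow(1, -1)))) = Add(3, Mul(-1, Mul(P, 1))) = Add(3, Mul(-1, P)))
Function('w')(v, N) = Add(-14, N)
X = -2 (X = Add(Mul(-1, Add(3, Mul(-1, -5))), 6) = Add(Mul(-1, Add(3, 5)), 6) = Add(Mul(-1, 8), 6) = Add(-8, 6) = -2)
Mul(Function('F')(X), Function('w')(7, -3)) = Mul(Pow(-2, 2), Add(-14, -3)) = Mul(4, -17) = -68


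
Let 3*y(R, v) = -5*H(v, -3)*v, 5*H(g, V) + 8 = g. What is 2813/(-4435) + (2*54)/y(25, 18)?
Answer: -10796/4435 ≈ -2.4343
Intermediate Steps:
H(g, V) = -8/5 + g/5
y(R, v) = -v*(-8 + v)/3 (y(R, v) = (-5*(-8/5 + v/5)*v)/3 = (-(-8 + v)*v)/3 = (-v*(-8 + v))/3 = -v*(-8 + v)/3)
2813/(-4435) + (2*54)/y(25, 18) = 2813/(-4435) + (2*54)/(((1/3)*18*(8 - 1*18))) = 2813*(-1/4435) + 108/(((1/3)*18*(8 - 18))) = -2813/4435 + 108/(((1/3)*18*(-10))) = -2813/4435 + 108/(-60) = -2813/4435 + 108*(-1/60) = -2813/4435 - 9/5 = -10796/4435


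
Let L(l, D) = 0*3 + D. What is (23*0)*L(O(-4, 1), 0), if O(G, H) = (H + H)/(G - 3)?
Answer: 0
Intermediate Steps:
O(G, H) = 2*H/(-3 + G) (O(G, H) = (2*H)/(-3 + G) = 2*H/(-3 + G))
L(l, D) = D (L(l, D) = 0 + D = D)
(23*0)*L(O(-4, 1), 0) = (23*0)*0 = 0*0 = 0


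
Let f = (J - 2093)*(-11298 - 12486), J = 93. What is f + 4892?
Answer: 47572892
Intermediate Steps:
f = 47568000 (f = (93 - 2093)*(-11298 - 12486) = -2000*(-23784) = 47568000)
f + 4892 = 47568000 + 4892 = 47572892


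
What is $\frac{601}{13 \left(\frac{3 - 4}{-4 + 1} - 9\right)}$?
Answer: $- \frac{1803}{338} \approx -5.3343$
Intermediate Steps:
$\frac{601}{13 \left(\frac{3 - 4}{-4 + 1} - 9\right)} = \frac{601}{13 \left(- \frac{1}{-3} - 9\right)} = \frac{601}{13 \left(\left(-1\right) \left(- \frac{1}{3}\right) - 9\right)} = \frac{601}{13 \left(\frac{1}{3} - 9\right)} = \frac{601}{13 \left(- \frac{26}{3}\right)} = \frac{601}{- \frac{338}{3}} = 601 \left(- \frac{3}{338}\right) = - \frac{1803}{338}$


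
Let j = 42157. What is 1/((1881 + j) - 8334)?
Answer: 1/35704 ≈ 2.8008e-5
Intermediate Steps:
1/((1881 + j) - 8334) = 1/((1881 + 42157) - 8334) = 1/(44038 - 8334) = 1/35704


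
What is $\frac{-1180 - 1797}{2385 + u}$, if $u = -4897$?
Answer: $\frac{2977}{2512} \approx 1.1851$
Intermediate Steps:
$\frac{-1180 - 1797}{2385 + u} = \frac{-1180 - 1797}{2385 - 4897} = - \frac{2977}{-2512} = \left(-2977\right) \left(- \frac{1}{2512}\right) = \frac{2977}{2512}$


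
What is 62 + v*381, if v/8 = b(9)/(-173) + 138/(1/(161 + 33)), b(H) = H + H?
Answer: 14116938550/173 ≈ 8.1601e+7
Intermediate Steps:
b(H) = 2*H
v = 37052304/173 (v = 8*((2*9)/(-173) + 138/(1/(161 + 33))) = 8*(18*(-1/173) + 138/(1/194)) = 8*(-18/173 + 138/(1/194)) = 8*(-18/173 + 138*194) = 8*(-18/173 + 26772) = 8*(4631538/173) = 37052304/173 ≈ 2.1418e+5)
62 + v*381 = 62 + (37052304/173)*381 = 62 + 14116927824/173 = 14116938550/173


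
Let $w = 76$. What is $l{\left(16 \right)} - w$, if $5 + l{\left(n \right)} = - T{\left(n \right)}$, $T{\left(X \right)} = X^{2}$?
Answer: $-337$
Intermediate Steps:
$l{\left(n \right)} = -5 - n^{2}$
$l{\left(16 \right)} - w = \left(-5 - 16^{2}\right) - 76 = \left(-5 - 256\right) - 76 = -261 - 76 = -337$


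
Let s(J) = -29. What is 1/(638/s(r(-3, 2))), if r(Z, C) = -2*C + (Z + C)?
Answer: -1/22 ≈ -0.045455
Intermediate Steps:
r(Z, C) = Z - C (r(Z, C) = -2*C + (C + Z) = Z - C)
1/(638/s(r(-3, 2))) = 1/(638/(-29)) = 1/(638*(-1/29)) = 1/(-22) = -1/22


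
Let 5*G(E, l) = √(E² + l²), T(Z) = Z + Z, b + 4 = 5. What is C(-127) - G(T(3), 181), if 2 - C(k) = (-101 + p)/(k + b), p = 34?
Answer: 185/126 - √32797/5 ≈ -34.752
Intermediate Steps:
b = 1 (b = -4 + 5 = 1)
T(Z) = 2*Z
G(E, l) = √(E² + l²)/5
C(k) = 2 + 67/(1 + k) (C(k) = 2 - (-101 + 34)/(k + 1) = 2 - (-67)/(1 + k) = 2 + 67/(1 + k))
C(-127) - G(T(3), 181) = (69 + 2*(-127))/(1 - 127) - √((2*3)² + 181²)/5 = (69 - 254)/(-126) - √(6² + 32761)/5 = -1/126*(-185) - √(36 + 32761)/5 = 185/126 - √32797/5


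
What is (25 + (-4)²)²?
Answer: 1681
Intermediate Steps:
(25 + (-4)²)² = (25 + 16)² = 41² = 1681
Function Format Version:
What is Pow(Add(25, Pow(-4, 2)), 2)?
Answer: 1681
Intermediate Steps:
Pow(Add(25, Pow(-4, 2)), 2) = Pow(Add(25, 16), 2) = Pow(41, 2) = 1681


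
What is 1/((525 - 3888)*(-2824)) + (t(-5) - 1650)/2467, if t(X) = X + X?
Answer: -15765203453/23429375304 ≈ -0.67288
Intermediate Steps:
t(X) = 2*X
1/((525 - 3888)*(-2824)) + (t(-5) - 1650)/2467 = 1/((525 - 3888)*(-2824)) + (2*(-5) - 1650)/2467 = -1/2824/(-3363) + (-10 - 1650)*(1/2467) = -1/3363*(-1/2824) - 1660*1/2467 = 1/9497112 - 1660/2467 = -15765203453/23429375304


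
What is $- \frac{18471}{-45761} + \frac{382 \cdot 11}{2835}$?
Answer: $\frac{244653007}{129732435} \approx 1.8858$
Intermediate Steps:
$- \frac{18471}{-45761} + \frac{382 \cdot 11}{2835} = \left(-18471\right) \left(- \frac{1}{45761}\right) + 4202 \cdot \frac{1}{2835} = \frac{18471}{45761} + \frac{4202}{2835} = \frac{244653007}{129732435}$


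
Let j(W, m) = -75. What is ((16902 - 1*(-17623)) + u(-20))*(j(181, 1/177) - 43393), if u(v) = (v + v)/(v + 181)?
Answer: -241616225980/161 ≈ -1.5007e+9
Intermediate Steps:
u(v) = 2*v/(181 + v) (u(v) = (2*v)/(181 + v) = 2*v/(181 + v))
((16902 - 1*(-17623)) + u(-20))*(j(181, 1/177) - 43393) = ((16902 - 1*(-17623)) + 2*(-20)/(181 - 20))*(-75 - 43393) = ((16902 + 17623) + 2*(-20)/161)*(-43468) = (34525 + 2*(-20)*(1/161))*(-43468) = (34525 - 40/161)*(-43468) = (5558485/161)*(-43468) = -241616225980/161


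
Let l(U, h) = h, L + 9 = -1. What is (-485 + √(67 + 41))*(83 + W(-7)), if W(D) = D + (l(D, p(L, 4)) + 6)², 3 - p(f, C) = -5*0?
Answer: -76145 + 942*√3 ≈ -74513.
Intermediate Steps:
L = -10 (L = -9 - 1 = -10)
p(f, C) = 3 (p(f, C) = 3 - (-5)*0 = 3 - 1*0 = 3 + 0 = 3)
W(D) = 81 + D (W(D) = D + (3 + 6)² = D + 9² = D + 81 = 81 + D)
(-485 + √(67 + 41))*(83 + W(-7)) = (-485 + √(67 + 41))*(83 + (81 - 7)) = (-485 + √108)*(83 + 74) = (-485 + 6*√3)*157 = -76145 + 942*√3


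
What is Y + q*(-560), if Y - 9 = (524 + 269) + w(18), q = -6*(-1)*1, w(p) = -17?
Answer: -2575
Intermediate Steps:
q = 6 (q = 6*1 = 6)
Y = 785 (Y = 9 + ((524 + 269) - 17) = 9 + (793 - 17) = 9 + 776 = 785)
Y + q*(-560) = 785 + 6*(-560) = 785 - 3360 = -2575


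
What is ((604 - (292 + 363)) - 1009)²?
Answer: 1123600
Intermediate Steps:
((604 - (292 + 363)) - 1009)² = ((604 - 1*655) - 1009)² = ((604 - 655) - 1009)² = (-51 - 1009)² = (-1060)² = 1123600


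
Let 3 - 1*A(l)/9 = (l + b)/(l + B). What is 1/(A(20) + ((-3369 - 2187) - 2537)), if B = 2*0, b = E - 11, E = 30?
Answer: -20/161671 ≈ -0.00012371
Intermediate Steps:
b = 19 (b = 30 - 11 = 19)
B = 0
A(l) = 27 - 9*(19 + l)/l (A(l) = 27 - 9*(l + 19)/(l + 0) = 27 - 9*(19 + l)/l)
1/(A(20) + ((-3369 - 2187) - 2537)) = 1/((18 - 171/20) + ((-3369 - 2187) - 2537)) = 1/((18 - 171*1/20) + (-5556 - 2537)) = 1/((18 - 171/20) - 8093) = 1/(189/20 - 8093) = 1/(-161671/20) = -20/161671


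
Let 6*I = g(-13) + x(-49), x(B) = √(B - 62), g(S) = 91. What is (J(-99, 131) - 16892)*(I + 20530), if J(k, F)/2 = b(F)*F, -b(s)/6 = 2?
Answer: -1234928878/3 - 10018*I*√111/3 ≈ -4.1164e+8 - 35182.0*I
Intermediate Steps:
b(s) = -12 (b(s) = -6*2 = -12)
x(B) = √(-62 + B)
I = 91/6 + I*√111/6 (I = (91 + √(-62 - 49))/6 = (91 + √(-111))/6 = (91 + I*√111)/6 = 91/6 + I*√111/6 ≈ 15.167 + 1.7559*I)
J(k, F) = -24*F (J(k, F) = 2*(-12*F) = -24*F)
(J(-99, 131) - 16892)*(I + 20530) = (-24*131 - 16892)*((91/6 + I*√111/6) + 20530) = (-3144 - 16892)*(123271/6 + I*√111/6) = -20036*(123271/6 + I*√111/6) = -1234928878/3 - 10018*I*√111/3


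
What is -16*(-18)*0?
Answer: 0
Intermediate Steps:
-16*(-18)*0 = 288*0 = 0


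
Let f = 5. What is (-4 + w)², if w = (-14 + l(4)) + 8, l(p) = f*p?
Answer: 100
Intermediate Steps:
l(p) = 5*p
w = 14 (w = (-14 + 5*4) + 8 = (-14 + 20) + 8 = 6 + 8 = 14)
(-4 + w)² = (-4 + 14)² = 10² = 100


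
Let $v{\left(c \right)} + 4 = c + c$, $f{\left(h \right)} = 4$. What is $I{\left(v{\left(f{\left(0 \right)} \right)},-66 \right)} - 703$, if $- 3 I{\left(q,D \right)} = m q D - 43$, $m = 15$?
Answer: $\frac{1894}{3} \approx 631.33$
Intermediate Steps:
$v{\left(c \right)} = -4 + 2 c$ ($v{\left(c \right)} = -4 + \left(c + c\right) = -4 + 2 c$)
$I{\left(q,D \right)} = \frac{43}{3} - 5 D q$ ($I{\left(q,D \right)} = - \frac{15 q D - 43}{3} = - \frac{15 D q - 43}{3} = - \frac{-43 + 15 D q}{3} = \frac{43}{3} - 5 D q$)
$I{\left(v{\left(f{\left(0 \right)} \right)},-66 \right)} - 703 = \left(\frac{43}{3} - - 330 \left(-4 + 2 \cdot 4\right)\right) - 703 = \left(\frac{43}{3} - - 330 \left(-4 + 8\right)\right) - 703 = \left(\frac{43}{3} - \left(-330\right) 4\right) - 703 = \left(\frac{43}{3} + 1320\right) - 703 = \frac{4003}{3} - 703 = \frac{1894}{3}$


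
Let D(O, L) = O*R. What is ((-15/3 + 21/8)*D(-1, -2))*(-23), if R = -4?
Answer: 437/2 ≈ 218.50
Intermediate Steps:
D(O, L) = -4*O (D(O, L) = O*(-4) = -4*O)
((-15/3 + 21/8)*D(-1, -2))*(-23) = ((-15/3 + 21/8)*(-4*(-1)))*(-23) = ((-15*1/3 + 21*(1/8))*4)*(-23) = ((-5 + 21/8)*4)*(-23) = -19/8*4*(-23) = -19/2*(-23) = 437/2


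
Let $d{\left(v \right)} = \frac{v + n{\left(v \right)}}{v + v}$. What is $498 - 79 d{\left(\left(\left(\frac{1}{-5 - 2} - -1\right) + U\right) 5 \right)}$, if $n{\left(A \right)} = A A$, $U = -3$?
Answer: $\frac{6172}{7} \approx 881.71$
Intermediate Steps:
$n{\left(A \right)} = A^{2}$
$d{\left(v \right)} = \frac{v + v^{2}}{2 v}$ ($d{\left(v \right)} = \frac{v + v^{2}}{v + v} = \frac{v + v^{2}}{2 v}$)
$498 - 79 d{\left(\left(\left(\frac{1}{-5 - 2} - -1\right) + U\right) 5 \right)} = 498 - 79 \left(\frac{1}{2} + \frac{\left(\left(\frac{1}{-5 - 2} - -1\right) - 3\right) 5}{2}\right) = 498 - 79 \left(\frac{1}{2} + \frac{\left(\left(\frac{1}{-7} + 1\right) - 3\right) 5}{2}\right) = 498 - 79 \left(\frac{1}{2} + \frac{\left(\left(- \frac{1}{7} + 1\right) - 3\right) 5}{2}\right) = 498 - 79 \left(\frac{1}{2} + \frac{\left(\frac{6}{7} - 3\right) 5}{2}\right) = 498 - 79 \left(\frac{1}{2} + \frac{\left(- \frac{15}{7}\right) 5}{2}\right) = 498 - 79 \left(\frac{1}{2} + \frac{1}{2} \left(- \frac{75}{7}\right)\right) = 498 - 79 \left(\frac{1}{2} - \frac{75}{14}\right) = 498 - - \frac{2686}{7} = 498 + \frac{2686}{7} = \frac{6172}{7}$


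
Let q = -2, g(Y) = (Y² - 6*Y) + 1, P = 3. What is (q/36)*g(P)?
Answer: 4/9 ≈ 0.44444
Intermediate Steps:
g(Y) = 1 + Y² - 6*Y
(q/36)*g(P) = (-2/36)*(1 + 3² - 6*3) = (-2*1/36)*(1 + 9 - 18) = -1/18*(-8) = 4/9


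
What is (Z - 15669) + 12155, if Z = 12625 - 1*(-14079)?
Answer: 23190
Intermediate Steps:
Z = 26704 (Z = 12625 + 14079 = 26704)
(Z - 15669) + 12155 = (26704 - 15669) + 12155 = 11035 + 12155 = 23190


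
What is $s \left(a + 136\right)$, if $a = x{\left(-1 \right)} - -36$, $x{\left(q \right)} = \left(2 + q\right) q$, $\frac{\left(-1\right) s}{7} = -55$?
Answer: $65835$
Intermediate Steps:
$s = 385$ ($s = \left(-7\right) \left(-55\right) = 385$)
$x{\left(q \right)} = q \left(2 + q\right)$
$a = 35$ ($a = - (2 - 1) - -36 = \left(-1\right) 1 + 36 = -1 + 36 = 35$)
$s \left(a + 136\right) = 385 \left(35 + 136\right) = 385 \cdot 171 = 65835$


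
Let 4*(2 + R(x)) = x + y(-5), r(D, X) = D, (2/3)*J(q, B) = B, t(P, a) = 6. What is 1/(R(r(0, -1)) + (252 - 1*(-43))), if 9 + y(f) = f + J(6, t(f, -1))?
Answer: 4/1167 ≈ 0.0034276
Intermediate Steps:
J(q, B) = 3*B/2
y(f) = f (y(f) = -9 + (f + (3/2)*6) = -9 + (f + 9) = -9 + (9 + f) = f)
R(x) = -13/4 + x/4 (R(x) = -2 + (x - 5)/4 = -2 + (-5 + x)/4 = -2 + (-5/4 + x/4) = -13/4 + x/4)
1/(R(r(0, -1)) + (252 - 1*(-43))) = 1/((-13/4 + (¼)*0) + (252 - 1*(-43))) = 1/((-13/4 + 0) + (252 + 43)) = 1/(-13/4 + 295) = 1/(1167/4) = 4/1167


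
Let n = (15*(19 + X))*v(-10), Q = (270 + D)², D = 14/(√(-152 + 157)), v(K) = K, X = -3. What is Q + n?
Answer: 352696/5 + 1512*√5 ≈ 73920.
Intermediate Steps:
D = 14*√5/5 (D = 14/(√5) = 14*(√5/5) = 14*√5/5 ≈ 6.2610)
Q = (270 + 14*√5/5)² ≈ 76320.
n = -2400 (n = (15*(19 - 3))*(-10) = (15*16)*(-10) = 240*(-10) = -2400)
Q + n = (364696/5 + 1512*√5) - 2400 = 352696/5 + 1512*√5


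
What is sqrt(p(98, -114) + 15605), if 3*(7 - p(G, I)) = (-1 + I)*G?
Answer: sqrt(174318)/3 ≈ 139.17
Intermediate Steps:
p(G, I) = 7 - G*(-1 + I)/3 (p(G, I) = 7 - (-1 + I)*G/3 = 7 - G*(-1 + I)/3)
sqrt(p(98, -114) + 15605) = sqrt((7 + (1/3)*98 - 1/3*98*(-114)) + 15605) = sqrt((7 + 98/3 + 3724) + 15605) = sqrt(11291/3 + 15605) = sqrt(58106/3) = sqrt(174318)/3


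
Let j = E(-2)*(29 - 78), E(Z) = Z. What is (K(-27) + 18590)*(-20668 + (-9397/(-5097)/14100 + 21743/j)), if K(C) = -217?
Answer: -1322881894821629081/3521517300 ≈ -3.7566e+8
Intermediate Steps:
j = 98 (j = -2*(29 - 78) = -2*(-49) = 98)
(K(-27) + 18590)*(-20668 + (-9397/(-5097)/14100 + 21743/j)) = (-217 + 18590)*(-20668 + (-9397/(-5097)/14100 + 21743/98)) = 18373*(-20668 + (-9397*(-1/5097)*(1/14100) + 21743*(1/98))) = 18373*(-20668 + ((9397/5097)*(1/14100) + 21743/98)) = 18373*(-20668 + (9397/71867700 + 21743/98)) = 18373*(-20668 + 781310161003/3521517300) = 18373*(-72001409395397/3521517300) = -1322881894821629081/3521517300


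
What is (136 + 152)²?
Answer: 82944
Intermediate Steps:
(136 + 152)² = 288² = 82944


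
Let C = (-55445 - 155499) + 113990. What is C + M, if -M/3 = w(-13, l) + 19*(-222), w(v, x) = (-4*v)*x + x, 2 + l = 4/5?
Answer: -420546/5 ≈ -84109.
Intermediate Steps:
l = -6/5 (l = -2 + 4/5 = -2 + 4*(⅕) = -2 + ⅘ = -6/5 ≈ -1.2000)
w(v, x) = x - 4*v*x (w(v, x) = -4*v*x + x = x - 4*v*x)
C = -96954 (C = -210944 + 113990 = -96954)
M = 64224/5 (M = -3*(-6*(1 - 4*(-13))/5 + 19*(-222)) = -3*(-6*(1 + 52)/5 - 4218) = -3*(-6/5*53 - 4218) = -3*(-318/5 - 4218) = -3*(-21408/5) = 64224/5 ≈ 12845.)
C + M = -96954 + 64224/5 = -420546/5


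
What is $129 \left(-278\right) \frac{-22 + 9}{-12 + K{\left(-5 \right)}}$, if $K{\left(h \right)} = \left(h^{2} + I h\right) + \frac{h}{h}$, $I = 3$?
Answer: $-466206$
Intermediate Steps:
$K{\left(h \right)} = 1 + h^{2} + 3 h$ ($K{\left(h \right)} = \left(h^{2} + 3 h\right) + \frac{h}{h} = \left(h^{2} + 3 h\right) + 1 = 1 + h^{2} + 3 h$)
$129 \left(-278\right) \frac{-22 + 9}{-12 + K{\left(-5 \right)}} = 129 \left(-278\right) \frac{-22 + 9}{-12 + \left(1 + \left(-5\right)^{2} + 3 \left(-5\right)\right)} = - 35862 \left(- \frac{13}{-12 + \left(1 + 25 - 15\right)}\right) = - 35862 \left(- \frac{13}{-12 + 11}\right) = - 35862 \left(- \frac{13}{-1}\right) = - 35862 \left(\left(-13\right) \left(-1\right)\right) = \left(-35862\right) 13 = -466206$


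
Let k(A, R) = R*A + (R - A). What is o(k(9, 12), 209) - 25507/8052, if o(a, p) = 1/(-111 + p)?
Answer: -1245817/394548 ≈ -3.1576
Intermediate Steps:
k(A, R) = R - A + A*R (k(A, R) = A*R + (R - A) = R - A + A*R)
o(k(9, 12), 209) - 25507/8052 = 1/(-111 + 209) - 25507/8052 = 1/98 - 25507/8052 = -1245817/394548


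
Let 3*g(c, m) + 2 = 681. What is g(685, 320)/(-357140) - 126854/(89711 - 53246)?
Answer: -1952721/561220 ≈ -3.4794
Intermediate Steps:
g(c, m) = 679/3 (g(c, m) = -⅔ + (⅓)*681 = -⅔ + 227 = 679/3)
g(685, 320)/(-357140) - 126854/(89711 - 53246) = (679/3)/(-357140) - 126854/(89711 - 53246) = (679/3)*(-1/357140) - 126854/36465 = -97/153060 - 126854*1/36465 = -97/153060 - 574/165 = -1952721/561220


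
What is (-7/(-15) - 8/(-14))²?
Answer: 11881/11025 ≈ 1.0776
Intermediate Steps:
(-7/(-15) - 8/(-14))² = (-7*(-1/15) - 8*(-1/14))² = (7/15 + 4/7)² = (109/105)² = 11881/11025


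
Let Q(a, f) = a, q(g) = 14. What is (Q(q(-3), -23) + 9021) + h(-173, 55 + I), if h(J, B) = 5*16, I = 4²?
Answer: 9115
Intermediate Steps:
I = 16
h(J, B) = 80
(Q(q(-3), -23) + 9021) + h(-173, 55 + I) = (14 + 9021) + 80 = 9035 + 80 = 9115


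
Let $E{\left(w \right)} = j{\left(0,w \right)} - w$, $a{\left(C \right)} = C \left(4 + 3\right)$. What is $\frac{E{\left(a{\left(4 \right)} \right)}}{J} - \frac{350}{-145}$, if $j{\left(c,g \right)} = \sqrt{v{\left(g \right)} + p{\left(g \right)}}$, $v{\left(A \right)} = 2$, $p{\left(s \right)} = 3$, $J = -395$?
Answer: $\frac{28462}{11455} - \frac{\sqrt{5}}{395} \approx 2.479$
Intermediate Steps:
$a{\left(C \right)} = 7 C$ ($a{\left(C \right)} = C 7 = 7 C$)
$j{\left(c,g \right)} = \sqrt{5}$ ($j{\left(c,g \right)} = \sqrt{2 + 3} = \sqrt{5}$)
$E{\left(w \right)} = \sqrt{5} - w$
$\frac{E{\left(a{\left(4 \right)} \right)}}{J} - \frac{350}{-145} = \frac{\sqrt{5} - 7 \cdot 4}{-395} - \frac{350}{-145} = \left(\sqrt{5} - 28\right) \left(- \frac{1}{395}\right) - - \frac{70}{29} = \left(\sqrt{5} - 28\right) \left(- \frac{1}{395}\right) + \frac{70}{29} = \left(-28 + \sqrt{5}\right) \left(- \frac{1}{395}\right) + \frac{70}{29} = \left(\frac{28}{395} - \frac{\sqrt{5}}{395}\right) + \frac{70}{29} = \frac{28462}{11455} - \frac{\sqrt{5}}{395}$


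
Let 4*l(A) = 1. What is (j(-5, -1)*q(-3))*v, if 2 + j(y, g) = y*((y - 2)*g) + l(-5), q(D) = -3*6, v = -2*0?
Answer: 0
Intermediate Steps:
l(A) = 1/4 (l(A) = (1/4)*1 = 1/4)
v = 0
q(D) = -18
j(y, g) = -7/4 + g*y*(-2 + y) (j(y, g) = -2 + (y*((y - 2)*g) + 1/4) = -2 + (y*((-2 + y)*g) + 1/4) = -2 + (y*(g*(-2 + y)) + 1/4) = -2 + (g*y*(-2 + y) + 1/4) = -2 + (1/4 + g*y*(-2 + y)) = -7/4 + g*y*(-2 + y))
(j(-5, -1)*q(-3))*v = ((-7/4 - 1*(-5)**2 - 2*(-1)*(-5))*(-18))*0 = ((-7/4 - 1*25 - 10)*(-18))*0 = ((-7/4 - 25 - 10)*(-18))*0 = -147/4*(-18)*0 = (1323/2)*0 = 0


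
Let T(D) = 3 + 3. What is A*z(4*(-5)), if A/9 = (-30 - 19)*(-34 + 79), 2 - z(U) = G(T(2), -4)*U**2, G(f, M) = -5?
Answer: -39729690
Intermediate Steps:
T(D) = 6
z(U) = 2 + 5*U**2 (z(U) = 2 - (-5)*U**2 = 2 + 5*U**2)
A = -19845 (A = 9*((-30 - 19)*(-34 + 79)) = 9*(-49*45) = 9*(-2205) = -19845)
A*z(4*(-5)) = -19845*(2 + 5*(4*(-5))**2) = -19845*(2 + 5*(-20)**2) = -19845*(2 + 5*400) = -19845*(2 + 2000) = -19845*2002 = -39729690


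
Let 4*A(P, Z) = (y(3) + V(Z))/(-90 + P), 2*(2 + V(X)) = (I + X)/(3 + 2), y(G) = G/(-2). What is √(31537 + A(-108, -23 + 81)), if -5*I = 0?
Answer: √13737515935/660 ≈ 177.59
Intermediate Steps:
I = 0 (I = -⅕*0 = 0)
y(G) = -G/2 (y(G) = G*(-½) = -G/2)
V(X) = -2 + X/10 (V(X) = -2 + ((0 + X)/(3 + 2))/2 = -2 + (X/5)/2 = -2 + X/10)
A(P, Z) = (-7/2 + Z/10)/(4*(-90 + P)) (A(P, Z) = ((-½*3 + (-2 + Z/10))/(-90 + P))/4 = ((-3/2 + (-2 + Z/10))/(-90 + P))/4 = ((-7/2 + Z/10)/(-90 + P))/4 = (-7/2 + Z/10)/(4*(-90 + P)))
√(31537 + A(-108, -23 + 81)) = √(31537 + (-35 + (-23 + 81))/(40*(-90 - 108))) = √(31537 + (1/40)*(-35 + 58)/(-198)) = √(31537 + (1/40)*(-1/198)*23) = √(31537 - 23/7920) = √(249773017/7920) = √13737515935/660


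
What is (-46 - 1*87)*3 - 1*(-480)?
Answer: 81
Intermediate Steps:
(-46 - 1*87)*3 - 1*(-480) = (-46 - 87)*3 + 480 = -133*3 + 480 = -399 + 480 = 81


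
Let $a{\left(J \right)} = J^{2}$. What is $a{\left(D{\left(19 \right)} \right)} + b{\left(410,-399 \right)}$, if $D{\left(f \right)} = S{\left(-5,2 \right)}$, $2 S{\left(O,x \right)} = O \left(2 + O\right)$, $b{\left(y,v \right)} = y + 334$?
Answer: $\frac{3201}{4} \approx 800.25$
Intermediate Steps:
$b{\left(y,v \right)} = 334 + y$
$S{\left(O,x \right)} = \frac{O \left(2 + O\right)}{2}$
$D{\left(f \right)} = \frac{15}{2}$ ($D{\left(f \right)} = \frac{1}{2} \left(-5\right) \left(2 - 5\right) = \frac{1}{2} \left(-5\right) \left(-3\right) = \frac{15}{2}$)
$a{\left(D{\left(19 \right)} \right)} + b{\left(410,-399 \right)} = \left(\frac{15}{2}\right)^{2} + \left(334 + 410\right) = \frac{225}{4} + 744 = \frac{3201}{4}$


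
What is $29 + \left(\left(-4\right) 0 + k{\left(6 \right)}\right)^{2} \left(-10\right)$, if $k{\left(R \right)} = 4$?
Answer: $-131$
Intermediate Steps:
$29 + \left(\left(-4\right) 0 + k{\left(6 \right)}\right)^{2} \left(-10\right) = 29 + \left(\left(-4\right) 0 + 4\right)^{2} \left(-10\right) = 29 + \left(0 + 4\right)^{2} \left(-10\right) = 29 + 4^{2} \left(-10\right) = 29 + 16 \left(-10\right) = 29 - 160 = -131$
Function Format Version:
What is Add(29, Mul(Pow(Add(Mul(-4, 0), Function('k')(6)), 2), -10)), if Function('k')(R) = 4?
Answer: -131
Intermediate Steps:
Add(29, Mul(Pow(Add(Mul(-4, 0), Function('k')(6)), 2), -10)) = Add(29, Mul(Pow(Add(Mul(-4, 0), 4), 2), -10)) = Add(29, Mul(Pow(Add(0, 4), 2), -10)) = Add(29, Mul(Pow(4, 2), -10)) = Add(29, Mul(16, -10)) = Add(29, -160) = -131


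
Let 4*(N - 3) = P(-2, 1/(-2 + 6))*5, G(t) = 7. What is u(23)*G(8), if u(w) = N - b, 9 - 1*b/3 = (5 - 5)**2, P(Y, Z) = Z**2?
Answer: -10717/64 ≈ -167.45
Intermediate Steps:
b = 27 (b = 27 - 3*(5 - 5)**2 = 27 - 3*0**2 = 27 - 3*0 = 27 + 0 = 27)
N = 197/64 (N = 3 + ((1/(-2 + 6))**2*5)/4 = 3 + ((1/4)**2*5)/4 = 3 + ((1/16)*5)/4 = 3 + (1/4)*(5/16) = 3 + 5/64 = 197/64 ≈ 3.0781)
u(w) = -1531/64 (u(w) = 197/64 - 1*27 = 197/64 - 27 = -1531/64)
u(23)*G(8) = -1531/64*7 = -10717/64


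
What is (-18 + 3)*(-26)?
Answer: 390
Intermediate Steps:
(-18 + 3)*(-26) = -15*(-26) = 390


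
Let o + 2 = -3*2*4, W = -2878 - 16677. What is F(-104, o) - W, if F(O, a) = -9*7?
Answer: 19492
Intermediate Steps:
W = -19555
o = -26 (o = -2 - 3*2*4 = -2 - 6*4 = -2 - 24 = -26)
F(O, a) = -63
F(-104, o) - W = -63 - 1*(-19555) = -63 + 19555 = 19492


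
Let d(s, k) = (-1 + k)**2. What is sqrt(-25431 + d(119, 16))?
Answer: I*sqrt(25206) ≈ 158.76*I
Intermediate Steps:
sqrt(-25431 + d(119, 16)) = sqrt(-25431 + (-1 + 16)**2) = sqrt(-25431 + 15**2) = sqrt(-25431 + 225) = sqrt(-25206) = I*sqrt(25206)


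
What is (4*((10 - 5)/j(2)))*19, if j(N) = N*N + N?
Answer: 190/3 ≈ 63.333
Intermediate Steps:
j(N) = N + N² (j(N) = N² + N = N + N²)
(4*((10 - 5)/j(2)))*19 = (4*((10 - 5)/((2*(1 + 2)))))*19 = (4*(5/((2*3))))*19 = (4*(5/6))*19 = (4*(5*(⅙)))*19 = (4*(⅚))*19 = (10/3)*19 = 190/3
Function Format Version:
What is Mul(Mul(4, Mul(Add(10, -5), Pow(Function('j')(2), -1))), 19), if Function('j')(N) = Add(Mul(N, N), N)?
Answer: Rational(190, 3) ≈ 63.333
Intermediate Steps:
Function('j')(N) = Add(N, Pow(N, 2)) (Function('j')(N) = Add(Pow(N, 2), N) = Add(N, Pow(N, 2)))
Mul(Mul(4, Mul(Add(10, -5), Pow(Function('j')(2), -1))), 19) = Mul(Mul(4, Mul(Add(10, -5), Pow(Mul(2, Add(1, 2)), -1))), 19) = Mul(Mul(4, Mul(5, Pow(Mul(2, 3), -1))), 19) = Mul(Mul(4, Mul(5, Pow(6, -1))), 19) = Mul(Mul(4, Mul(5, Rational(1, 6))), 19) = Mul(Mul(4, Rational(5, 6)), 19) = Mul(Rational(10, 3), 19) = Rational(190, 3)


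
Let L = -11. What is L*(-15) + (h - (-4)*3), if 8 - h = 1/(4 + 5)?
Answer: 1664/9 ≈ 184.89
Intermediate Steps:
h = 71/9 (h = 8 - 1/(4 + 5) = 8 - 1/9 = 8 - 1*⅑ = 8 - ⅑ = 71/9 ≈ 7.8889)
L*(-15) + (h - (-4)*3) = -11*(-15) + (71/9 - (-4)*3) = 165 + (71/9 - 1*(-12)) = 165 + (71/9 + 12) = 165 + 179/9 = 1664/9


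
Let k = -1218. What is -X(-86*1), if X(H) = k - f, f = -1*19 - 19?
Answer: 1180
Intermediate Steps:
f = -38 (f = -19 - 19 = -38)
X(H) = -1180 (X(H) = -1218 - 1*(-38) = -1218 + 38 = -1180)
-X(-86*1) = -1*(-1180) = 1180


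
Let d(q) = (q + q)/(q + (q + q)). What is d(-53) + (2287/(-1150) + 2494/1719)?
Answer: 254647/1976850 ≈ 0.12881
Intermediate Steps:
d(q) = 2/3 (d(q) = (2*q)/(q + 2*q) = (2*q)/((3*q)) = (2*q)*(1/(3*q)) = 2/3)
d(-53) + (2287/(-1150) + 2494/1719) = 2/3 + (2287/(-1150) + 2494/1719) = 2/3 + (2287*(-1/1150) + 2494*(1/1719)) = 2/3 + (-2287/1150 + 2494/1719) = 2/3 - 1063253/1976850 = 254647/1976850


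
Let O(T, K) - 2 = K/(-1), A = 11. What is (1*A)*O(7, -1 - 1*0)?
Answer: 33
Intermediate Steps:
O(T, K) = 2 - K (O(T, K) = 2 + K/(-1) = 2 + K*(-1) = 2 - K)
(1*A)*O(7, -1 - 1*0) = (1*11)*(2 - (-1 - 1*0)) = 11*(2 - (-1 + 0)) = 11*(2 - 1*(-1)) = 11*(2 + 1) = 11*3 = 33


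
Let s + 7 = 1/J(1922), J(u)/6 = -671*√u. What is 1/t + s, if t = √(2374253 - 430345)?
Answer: -7 - √2/249612 + √485977/971954 ≈ -6.9993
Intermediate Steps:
J(u) = -4026*√u (J(u) = 6*(-671*√u) = -4026*√u)
s = -7 - √2/249612 (s = -7 + 1/(-124806*√2) = -7 - √2/249612 ≈ -7.0000)
t = 2*√485977 (t = √1943908 = 2*√485977 ≈ 1394.2)
1/t + s = 1/(2*√485977) + (-7 - √2/249612) = √485977/971954 + (-7 - √2/249612) = -7 - √2/249612 + √485977/971954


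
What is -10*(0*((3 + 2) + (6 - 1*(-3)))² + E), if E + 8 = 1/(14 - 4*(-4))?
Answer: 239/3 ≈ 79.667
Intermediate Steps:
E = -239/30 (E = -8 + 1/(14 - 4*(-4)) = -8 + 1/(14 + 16) = -8 + 1/30 = -239/30 ≈ -7.9667)
-10*(0*((3 + 2) + (6 - 1*(-3)))² + E) = -10*(0*((3 + 2) + (6 - 1*(-3)))² - 239/30) = -10*(0*(5 + (6 + 3))² - 239/30) = -10*(0*(5 + 9)² - 239/30) = -10*(0*14² - 239/30) = -10*(0*196 - 239/30) = -10*(0 - 239/30) = -10*(-239/30) = 239/3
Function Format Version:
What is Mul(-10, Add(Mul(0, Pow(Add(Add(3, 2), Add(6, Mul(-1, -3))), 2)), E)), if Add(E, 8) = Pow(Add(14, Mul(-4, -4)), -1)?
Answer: Rational(239, 3) ≈ 79.667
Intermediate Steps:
E = Rational(-239, 30) (E = Add(-8, Pow(Add(14, Mul(-4, -4)), -1)) = Add(-8, Pow(Add(14, 16), -1)) = Add(-8, Pow(30, -1)) = Add(-8, Rational(1, 30)) = Rational(-239, 30) ≈ -7.9667)
Mul(-10, Add(Mul(0, Pow(Add(Add(3, 2), Add(6, Mul(-1, -3))), 2)), E)) = Mul(-10, Add(Mul(0, Pow(Add(Add(3, 2), Add(6, Mul(-1, -3))), 2)), Rational(-239, 30))) = Mul(-10, Add(Mul(0, Pow(Add(5, Add(6, 3)), 2)), Rational(-239, 30))) = Mul(-10, Add(Mul(0, Pow(Add(5, 9), 2)), Rational(-239, 30))) = Mul(-10, Add(Mul(0, Pow(14, 2)), Rational(-239, 30))) = Mul(-10, Add(Mul(0, 196), Rational(-239, 30))) = Mul(-10, Add(0, Rational(-239, 30))) = Mul(-10, Rational(-239, 30)) = Rational(239, 3)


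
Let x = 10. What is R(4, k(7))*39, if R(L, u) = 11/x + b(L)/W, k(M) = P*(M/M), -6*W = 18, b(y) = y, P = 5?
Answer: -91/10 ≈ -9.1000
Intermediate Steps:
W = -3 (W = -1/6*18 = -3)
k(M) = 5 (k(M) = 5*(M/M) = 5*1 = 5)
R(L, u) = 11/10 - L/3 (R(L, u) = 11/10 + L/(-3) = 11*(1/10) + L*(-1/3) = 11/10 - L/3)
R(4, k(7))*39 = (11/10 - 1/3*4)*39 = (11/10 - 4/3)*39 = -7/30*39 = -91/10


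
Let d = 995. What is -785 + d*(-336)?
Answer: -335105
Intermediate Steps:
-785 + d*(-336) = -785 + 995*(-336) = -785 - 334320 = -335105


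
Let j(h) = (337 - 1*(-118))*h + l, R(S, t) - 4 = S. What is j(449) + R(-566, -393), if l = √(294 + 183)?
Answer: 203733 + 3*√53 ≈ 2.0375e+5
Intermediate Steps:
R(S, t) = 4 + S
l = 3*√53 (l = √477 = 3*√53 ≈ 21.840)
j(h) = 3*√53 + 455*h (j(h) = (337 - 1*(-118))*h + 3*√53 = (337 + 118)*h + 3*√53 = 455*h + 3*√53 = 3*√53 + 455*h)
j(449) + R(-566, -393) = (3*√53 + 455*449) + (4 - 566) = (3*√53 + 204295) - 562 = (204295 + 3*√53) - 562 = 203733 + 3*√53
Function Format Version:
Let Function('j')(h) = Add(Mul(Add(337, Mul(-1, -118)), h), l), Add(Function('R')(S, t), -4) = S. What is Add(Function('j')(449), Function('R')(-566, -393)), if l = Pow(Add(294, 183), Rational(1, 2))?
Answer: Add(203733, Mul(3, Pow(53, Rational(1, 2)))) ≈ 2.0375e+5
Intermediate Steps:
Function('R')(S, t) = Add(4, S)
l = Mul(3, Pow(53, Rational(1, 2))) (l = Pow(477, Rational(1, 2)) = Mul(3, Pow(53, Rational(1, 2))) ≈ 21.840)
Function('j')(h) = Add(Mul(3, Pow(53, Rational(1, 2))), Mul(455, h)) (Function('j')(h) = Add(Mul(Add(337, Mul(-1, -118)), h), Mul(3, Pow(53, Rational(1, 2)))) = Add(Mul(Add(337, 118), h), Mul(3, Pow(53, Rational(1, 2)))) = Add(Mul(455, h), Mul(3, Pow(53, Rational(1, 2)))) = Add(Mul(3, Pow(53, Rational(1, 2))), Mul(455, h)))
Add(Function('j')(449), Function('R')(-566, -393)) = Add(Add(Mul(3, Pow(53, Rational(1, 2))), Mul(455, 449)), Add(4, -566)) = Add(Add(Mul(3, Pow(53, Rational(1, 2))), 204295), -562) = Add(Add(204295, Mul(3, Pow(53, Rational(1, 2)))), -562) = Add(203733, Mul(3, Pow(53, Rational(1, 2))))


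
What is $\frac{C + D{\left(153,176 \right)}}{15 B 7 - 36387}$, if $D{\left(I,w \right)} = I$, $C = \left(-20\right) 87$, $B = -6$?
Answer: $\frac{529}{12339} \approx 0.042872$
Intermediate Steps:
$C = -1740$
$\frac{C + D{\left(153,176 \right)}}{15 B 7 - 36387} = \frac{-1740 + 153}{15 \left(-6\right) 7 - 36387} = - \frac{1587}{\left(-90\right) 7 - 36387} = - \frac{1587}{-630 - 36387} = - \frac{1587}{-37017} = \left(-1587\right) \left(- \frac{1}{37017}\right) = \frac{529}{12339}$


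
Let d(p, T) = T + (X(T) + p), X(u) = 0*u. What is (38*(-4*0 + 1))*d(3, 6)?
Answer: 342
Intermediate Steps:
X(u) = 0
d(p, T) = T + p (d(p, T) = T + (0 + p) = T + p)
(38*(-4*0 + 1))*d(3, 6) = (38*(-4*0 + 1))*(6 + 3) = (38*(0 + 1))*9 = (38*1)*9 = 38*9 = 342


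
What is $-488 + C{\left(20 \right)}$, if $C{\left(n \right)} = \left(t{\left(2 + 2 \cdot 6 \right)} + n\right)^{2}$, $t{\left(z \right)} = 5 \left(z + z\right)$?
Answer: $25112$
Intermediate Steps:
$t{\left(z \right)} = 10 z$ ($t{\left(z \right)} = 5 \cdot 2 z = 10 z$)
$C{\left(n \right)} = \left(140 + n\right)^{2}$ ($C{\left(n \right)} = \left(10 \left(2 + 2 \cdot 6\right) + n\right)^{2} = \left(10 \left(2 + 12\right) + n\right)^{2} = \left(10 \cdot 14 + n\right)^{2} = \left(140 + n\right)^{2}$)
$-488 + C{\left(20 \right)} = -488 + \left(140 + 20\right)^{2} = -488 + 160^{2} = -488 + 25600 = 25112$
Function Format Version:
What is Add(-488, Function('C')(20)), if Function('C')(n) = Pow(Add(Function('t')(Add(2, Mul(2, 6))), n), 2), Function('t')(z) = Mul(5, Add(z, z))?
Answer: 25112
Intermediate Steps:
Function('t')(z) = Mul(10, z) (Function('t')(z) = Mul(5, Mul(2, z)) = Mul(10, z))
Function('C')(n) = Pow(Add(140, n), 2) (Function('C')(n) = Pow(Add(Mul(10, Add(2, Mul(2, 6))), n), 2) = Pow(Add(Mul(10, Add(2, 12)), n), 2) = Pow(Add(Mul(10, 14), n), 2) = Pow(Add(140, n), 2))
Add(-488, Function('C')(20)) = Add(-488, Pow(Add(140, 20), 2)) = Add(-488, Pow(160, 2)) = Add(-488, 25600) = 25112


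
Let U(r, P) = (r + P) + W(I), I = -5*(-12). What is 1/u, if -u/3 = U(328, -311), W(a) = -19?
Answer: 1/6 ≈ 0.16667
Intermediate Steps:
I = 60
U(r, P) = -19 + P + r (U(r, P) = (r + P) - 19 = (P + r) - 19 = -19 + P + r)
u = 6 (u = -3*(-19 - 311 + 328) = -3*(-2) = 6)
1/u = 1/6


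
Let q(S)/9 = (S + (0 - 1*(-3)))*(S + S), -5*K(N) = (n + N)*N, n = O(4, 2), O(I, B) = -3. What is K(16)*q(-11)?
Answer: -329472/5 ≈ -65894.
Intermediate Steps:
n = -3
K(N) = -N*(-3 + N)/5 (K(N) = -(-3 + N)*N/5 = -N*(-3 + N)/5)
q(S) = 18*S*(3 + S) (q(S) = 9*((S + (0 - 1*(-3)))*(S + S)) = 9*((S + (0 + 3))*(2*S)) = 9*((S + 3)*(2*S)) = 9*((3 + S)*(2*S)) = 9*(2*S*(3 + S)) = 18*S*(3 + S))
K(16)*q(-11) = ((⅕)*16*(3 - 1*16))*(18*(-11)*(3 - 11)) = ((⅕)*16*(3 - 16))*(18*(-11)*(-8)) = ((⅕)*16*(-13))*1584 = -208/5*1584 = -329472/5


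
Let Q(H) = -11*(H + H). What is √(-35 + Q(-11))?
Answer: 3*√23 ≈ 14.387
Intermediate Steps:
Q(H) = -22*H
√(-35 + Q(-11)) = √(-35 - 22*(-11)) = √(-35 + 242) = √207 = 3*√23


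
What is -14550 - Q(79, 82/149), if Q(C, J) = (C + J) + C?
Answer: -2191574/149 ≈ -14709.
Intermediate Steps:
Q(C, J) = J + 2*C
-14550 - Q(79, 82/149) = -14550 - (82/149 + 2*79) = -14550 - (82*(1/149) + 158) = -14550 - (82/149 + 158) = -14550 - 1*23624/149 = -14550 - 23624/149 = -2191574/149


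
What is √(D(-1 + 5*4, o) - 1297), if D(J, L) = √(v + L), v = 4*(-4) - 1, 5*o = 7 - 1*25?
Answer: √(-32425 + 5*I*√515)/5 ≈ 0.063013 + 36.014*I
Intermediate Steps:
o = -18/5 (o = (7 - 1*25)/5 = (7 - 25)/5 = (⅕)*(-18) = -18/5 ≈ -3.6000)
v = -17 (v = -16 - 1 = -17)
D(J, L) = √(-17 + L)
√(D(-1 + 5*4, o) - 1297) = √(√(-17 - 18/5) - 1297) = √(√(-103/5) - 1297) = √(I*√515/5 - 1297) = √(-1297 + I*√515/5)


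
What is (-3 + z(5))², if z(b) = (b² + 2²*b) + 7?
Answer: 2401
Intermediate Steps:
z(b) = 7 + b² + 4*b (z(b) = (b² + 4*b) + 7 = 7 + b² + 4*b)
(-3 + z(5))² = (-3 + (7 + 5² + 4*5))² = (-3 + (7 + 25 + 20))² = (-3 + 52)² = 49² = 2401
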